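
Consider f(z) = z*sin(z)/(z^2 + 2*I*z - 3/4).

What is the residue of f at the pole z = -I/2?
Write f(z) = P(z)/Q(z) with P(z) = z*sin(z) and Q(z) = z^2 + 2*I*z - 3/4.
The denominator factors as Q(z) = (z + I/2)*(z + 3*I/2), so z = -I/2 is a simple zero of Q and P is analytic there; z = -I/2 is therefore a simple pole and
  Res(f, z₀) = P(z₀)/Q'(z₀).

Q'(z) = 2*z + 2*I, so Q'(-I/2) = I.
P(-I/2) = -sinh(1/2)/2.

Res(f, -I/2) = (-sinh(1/2)/2)/(I) = I*sinh(1/2)/2

Final answer: I*sinh(1/2)/2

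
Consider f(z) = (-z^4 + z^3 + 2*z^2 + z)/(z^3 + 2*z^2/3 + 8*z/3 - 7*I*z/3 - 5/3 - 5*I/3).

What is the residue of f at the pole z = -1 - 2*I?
Write f(z) = P(z)/Q(z) with P(z) = -z^4 + z^3 + 2*z^2 + z and Q(z) = z^3 + 2*z^2/3 + 8*z/3 - 7*I*z/3 - 5/3 - 5*I/3.
The denominator factors as Q(z) = (z - 1/3 - I)*(z - I)*(z + 1 + 2*I), so z = -1 - 2*I is a simple zero of Q and P is analytic there; z = -1 - 2*I is therefore a simple pole and
  Res(f, z₀) = P(z₀)/Q'(z₀).

Q'(z) = 3*z^2 + 4*z/3 + 8/3 - 7*I/3, so Q'(-1 - 2*I) = -23/3 + 7*I.
P(-1 - 2*I) = 11 + 32*I.

Res(f, -1 - 2*I) = (11 + 32*I)/(-23/3 + 7*I) = 1257/970 - 2901*I/970

Final answer: 1257/970 - 2901*I/970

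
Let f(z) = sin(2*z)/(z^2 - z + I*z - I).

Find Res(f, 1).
Write f(z) = P(z)/Q(z) with P(z) = sin(2*z) and Q(z) = z^2 - z + I*z - I.
The denominator factors as Q(z) = (z - 1)*(z + I), so z = 1 is a simple zero of Q and P is analytic there; z = 1 is therefore a simple pole and
  Res(f, z₀) = P(z₀)/Q'(z₀).

Q'(z) = 2*z - 1 + I, so Q'(1) = 1 + I.
P(1) = sin(2).

Res(f, 1) = (sin(2))/(1 + I) = (1/2 - I/2)*sin(2)

Final answer: (1/2 - I/2)*sin(2)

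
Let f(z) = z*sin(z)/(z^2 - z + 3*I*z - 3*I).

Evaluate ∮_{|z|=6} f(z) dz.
pi*(3/5 + I/5)*sin(1) + pi*(9/5 + 3*I/5)*sinh(3)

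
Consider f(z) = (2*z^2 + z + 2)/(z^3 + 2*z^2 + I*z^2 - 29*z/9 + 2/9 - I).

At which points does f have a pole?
The singularities of f are the zeros of the denominator. Factoring,
  z^3 + 2*z^2 + I*z^2 - 29*z/9 + 2/9 - I = (z + 3 + 2*I/3)*(z + I/3)*(z - 1)
so the candidates are z = -3 - 2*I/3, z = -I/3, z = 1.

Check the numerator P(z) = 2*z^2 + z + 2 at each one:
  P(-3 - 2*I/3) = 145/9 + 22*I/3 ≠ 0, so z = -3 - 2*I/3 is a (simple) pole.
  P(-I/3) = 16/9 - I/3 ≠ 0, so z = -I/3 is a (simple) pole.
  P(1) = 5 ≠ 0, so z = 1 is a (simple) pole.

Poles of f: {-3 - 2*I/3, -I/3, 1}

Final answer: {-3 - 2*I/3, -I/3, 1}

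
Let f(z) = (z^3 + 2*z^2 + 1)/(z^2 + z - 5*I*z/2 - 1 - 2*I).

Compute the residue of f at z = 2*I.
Write f(z) = P(z)/Q(z) with P(z) = z^3 + 2*z^2 + 1 and Q(z) = z^2 + z - 5*I*z/2 - 1 - 2*I.
The denominator factors as Q(z) = (z - 2*I)*(z + 1 - I/2), so z = 2*I is a simple zero of Q and P is analytic there; z = 2*I is therefore a simple pole and
  Res(f, z₀) = P(z₀)/Q'(z₀).

Q'(z) = 2*z + 1 - 5*I/2, so Q'(2*I) = 1 + 3*I/2.
P(2*I) = -7 - 8*I.

Res(f, 2*I) = (-7 - 8*I)/(1 + 3*I/2) = -76/13 + 10*I/13

Final answer: -76/13 + 10*I/13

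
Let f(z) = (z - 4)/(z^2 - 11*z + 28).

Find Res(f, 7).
1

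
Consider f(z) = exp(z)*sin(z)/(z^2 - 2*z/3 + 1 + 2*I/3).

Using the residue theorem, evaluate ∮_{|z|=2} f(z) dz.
By the residue theorem, ∮_C f(z) dz = 2πi · (sum of the residues of f at the poles inside |z| = 2).

The denominator factors as (z - 2/3 + I)*(z - I), so the singularities of f are simple poles at z = 2/3 - I, z = I.
  |2/3 - I|² = 13/9 < 4 = 2², so this pole is inside the contour.
  |I|² = 1 < 4 = 2², so this pole is inside the contour.

With P(z) = exp(z)*sin(z) and Q(z) = z^2 - 2*z/3 + 1 + 2*I/3, each pole is simple, so Res(f, z₀) = P(z₀)/Q'(z₀) with Q'(z) = 2*z - 2/3.
  Res(f, 2/3 - I) = P(2/3 - I)/Q'(2/3 - I) = (exp(2/3 - I)*sin(2/3 - I))/(2/3 - 2*I) = (3/20 + 9*I/20)*exp(2/3 - I)*sin(2/3 - I)
  Res(f, I) = P(I)/Q'(I) = (I*exp(I)*sinh(1))/(-2/3 + 2*I) = (9/20 - 3*I/20)*exp(I)*sinh(1)

Sum of residues inside C: (3/20 + 9*I/20)*exp(2/3 - I)*sin(2/3 - I) + (9/20 - 3*I/20)*exp(I)*sinh(1)
∮_C f(z) dz = 2πi · ((3/20 + 9*I/20)*exp(2/3 - I)*sin(2/3 - I) + (9/20 - 3*I/20)*exp(I)*sinh(1)) = pi*(3/10 + 9*I/10)*exp(I)*sinh(1) + pi*(-9/10 + 3*I/10)*exp(2/3 - I)*sin(2/3 - I)

Final answer: pi*(3/10 + 9*I/10)*exp(I)*sinh(1) + pi*(-9/10 + 3*I/10)*exp(2/3 - I)*sin(2/3 - I)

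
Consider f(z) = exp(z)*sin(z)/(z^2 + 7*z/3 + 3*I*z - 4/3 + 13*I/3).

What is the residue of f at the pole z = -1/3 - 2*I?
Write f(z) = P(z)/Q(z) with P(z) = exp(z)*sin(z) and Q(z) = z^2 + 7*z/3 + 3*I*z - 4/3 + 13*I/3.
The denominator factors as Q(z) = (z + 2 + I)*(z + 1/3 + 2*I), so z = -1/3 - 2*I is a simple zero of Q and P is analytic there; z = -1/3 - 2*I is therefore a simple pole and
  Res(f, z₀) = P(z₀)/Q'(z₀).

Q'(z) = 2*z + 7/3 + 3*I, so Q'(-1/3 - 2*I) = 5/3 - I.
P(-1/3 - 2*I) = -exp(-1/3 - 2*I)*sin(1/3 + 2*I).

Res(f, -1/3 - 2*I) = (-exp(-1/3 - 2*I)*sin(1/3 + 2*I))/(5/3 - I) = (-15/34 - 9*I/34)*exp(-1/3 - 2*I)*sin(1/3 + 2*I)

Final answer: (-15/34 - 9*I/34)*exp(-1/3 - 2*I)*sin(1/3 + 2*I)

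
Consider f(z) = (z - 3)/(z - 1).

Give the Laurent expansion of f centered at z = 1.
Put w = z - (1), i.e. z = w + 1. The denominator is w, so it suffices to rewrite the numerator in powers of w.

P(z) = z - 3
P(w + 1) = -2 + w

Dividing each term by w:
  f = -2/w + 1

Substituting back w = z - 1:
  f(z) = -2/(z - 1) + 1

The series is finite because the numerator is a polynomial; the negative powers form the principal part, and the coefficient of 1/(z - 1) gives Res(f, 1) = -2.

Final answer: -2/(z - 1) + 1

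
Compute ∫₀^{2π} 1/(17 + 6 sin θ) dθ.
Call the integral J. The integrand is 2π-periodic and we integrate over a full period, so shifting θ does not change the value (θ → θ + π/2 turns sin θ into cos θ). Hence
  J = ∫₀^{2π} dθ/(17 + 6 cos θ).
Put z = e^{iθ}: then cos θ = (z + 1/z)/2, dθ = dz/(iz), and z runs once counterclockwise around |z| = 1:
  J = ∮_{|z|=1} 1/(17 + 6*(z + 1/z)/2) · dz/(iz) = (2/i) ∮_{|z|=1} dz/(6*z^2 + 34*z + 6).
The roots of 6*z^2 + 34*z + 6 are z = (-17 ± sqrt(17^2 - 6^2))/6, with sqrt(253) = sqrt(253); their product is 1, so only z₊ = -17/6 + sqrt(253)/6 lies inside the unit circle (z₋ = -17/6 - sqrt(253)/6 lies outside).
z₊ is a simple zero of q(z) = 6*z^2 + 34*z + 6, so Res(1/q, z₊) = 1/q'(z₊) with q'(z) = 12*z + 34; and q'(z₊) = 6*(z₊ - z₋) = 2*sqrt(253).
Therefore J = (2/i) · 2πi · 1/(2*sqrt(253)) = 2*pi/(sqrt(253)) = 2*sqrt(253)*pi/253

Final answer: 2*sqrt(253)*pi/253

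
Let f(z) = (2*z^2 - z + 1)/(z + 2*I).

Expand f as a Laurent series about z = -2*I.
Put w = z - (-2*I), i.e. z = w - 2*I. The denominator is w, so it suffices to rewrite the numerator in powers of w.

P(z) = 2*z^2 - z + 1
P(w - 2*I) = -7 + 2*I + (-1 - 8*I)*w + 2*w^2

Dividing each term by w:
  f = (-7 + 2*I)/w - 1 - 8*I + 2*w

Substituting back w = z + 2*I:
  f(z) = (-7 + 2*I)/(z + 2*I) - 1 - 8*I + 2*(z + 2*I)

The series is finite because the numerator is a polynomial; the negative powers form the principal part, and the coefficient of 1/(z + 2*I) gives Res(f, -2*I) = -7 + 2*I.

Final answer: (-7 + 2*I)/(z + 2*I) - 1 - 8*I + 2*(z + 2*I)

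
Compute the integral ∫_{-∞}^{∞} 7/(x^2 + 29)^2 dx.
7*sqrt(29)*pi/1682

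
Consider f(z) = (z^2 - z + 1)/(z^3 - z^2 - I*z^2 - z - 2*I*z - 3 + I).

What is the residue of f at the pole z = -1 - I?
Write f(z) = P(z)/Q(z) with P(z) = z^2 - z + 1 and Q(z) = z^3 - z^2 - I*z^2 - z - 2*I*z - 3 + I.
The denominator factors as Q(z) = (z + 1 + I)*(z - 2 - I)*(z - I), so z = -1 - I is a simple zero of Q and P is analytic there; z = -1 - I is therefore a simple pole and
  Res(f, z₀) = P(z₀)/Q'(z₀).

Q'(z) = 3*z^2 - 2*z - 2*I*z - 1 - 2*I, so Q'(-1 - I) = -1 + 8*I.
P(-1 - I) = 2 + 3*I.

Res(f, -1 - I) = (2 + 3*I)/(-1 + 8*I) = 22/65 - 19*I/65

Final answer: 22/65 - 19*I/65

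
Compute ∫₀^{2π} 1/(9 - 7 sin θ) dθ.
Call the integral J. The integrand is 2π-periodic and we integrate over a full period, so shifting θ does not change the value (θ → θ + π/2 turns sin θ into cos θ; θ → θ + π flips the sign of the trig term). Hence
  J = ∫₀^{2π} dθ/(9 + 7 cos θ).
Put z = e^{iθ}: then cos θ = (z + 1/z)/2, dθ = dz/(iz), and z runs once counterclockwise around |z| = 1:
  J = ∮_{|z|=1} 1/(9 + 7*(z + 1/z)/2) · dz/(iz) = (2/i) ∮_{|z|=1} dz/(7*z^2 + 18*z + 7).
The roots of 7*z^2 + 18*z + 7 are z = (-9 ± sqrt(9^2 - 7^2))/7, with sqrt(32) = 4*sqrt(2); their product is 1, so only z₊ = -9/7 + 4*sqrt(2)/7 lies inside the unit circle (z₋ = -9/7 - 4*sqrt(2)/7 lies outside).
z₊ is a simple zero of q(z) = 7*z^2 + 18*z + 7, so Res(1/q, z₊) = 1/q'(z₊) with q'(z) = 14*z + 18; and q'(z₊) = 7*(z₊ - z₋) = 8*sqrt(2).
Therefore J = (2/i) · 2πi · 1/(8*sqrt(2)) = 2*pi/(4*sqrt(2)) = sqrt(2)*pi/4

Final answer: sqrt(2)*pi/4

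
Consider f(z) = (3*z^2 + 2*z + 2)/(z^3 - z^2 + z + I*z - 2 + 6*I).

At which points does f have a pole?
The singularities of f are the zeros of the denominator. Factoring,
  z^3 - z^2 + z + I*z - 2 + 6*I = (z + 1 + I)*(z - 2*I)*(z - 2 + I)
so the candidates are z = -1 - I, z = 2*I, z = 2 - I.

Check the numerator P(z) = 3*z^2 + 2*z + 2 at each one:
  P(-1 - I) = 4*I ≠ 0, so z = -1 - I is a (simple) pole.
  P(2*I) = -10 + 4*I ≠ 0, so z = 2*I is a (simple) pole.
  P(2 - I) = 15 - 14*I ≠ 0, so z = 2 - I is a (simple) pole.

Poles of f: {-1 - I, 2*I, 2 - I}

Final answer: {-1 - I, 2*I, 2 - I}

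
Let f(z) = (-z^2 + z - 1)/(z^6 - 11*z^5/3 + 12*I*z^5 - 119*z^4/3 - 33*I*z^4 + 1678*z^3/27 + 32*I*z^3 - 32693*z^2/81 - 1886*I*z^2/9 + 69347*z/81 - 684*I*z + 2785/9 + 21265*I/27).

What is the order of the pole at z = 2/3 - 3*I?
4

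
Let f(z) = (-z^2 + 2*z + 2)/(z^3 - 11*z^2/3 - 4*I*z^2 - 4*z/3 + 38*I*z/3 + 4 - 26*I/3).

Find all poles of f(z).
{-1/3 + 3*I, 1, 3 + I}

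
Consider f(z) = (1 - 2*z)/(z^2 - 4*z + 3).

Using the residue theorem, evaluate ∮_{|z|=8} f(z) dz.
-4*I*pi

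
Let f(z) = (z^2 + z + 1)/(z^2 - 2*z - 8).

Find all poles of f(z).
The singularities of f are the zeros of the denominator. Factoring,
  z^2 - 2*z - 8 = (z - 4)*(z + 2)
so the candidates are z = 4, z = -2.

Check the numerator P(z) = z^2 + z + 1 at each one:
  P(4) = 21 ≠ 0, so z = 4 is a (simple) pole.
  P(-2) = 3 ≠ 0, so z = -2 is a (simple) pole.

Poles of f: {-2, 4}

Final answer: {-2, 4}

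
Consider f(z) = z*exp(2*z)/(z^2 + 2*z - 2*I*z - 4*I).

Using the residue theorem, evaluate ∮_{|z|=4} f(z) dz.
pi*(1 + I)*exp(-4) + pi*(-1 + I)*exp(4*I)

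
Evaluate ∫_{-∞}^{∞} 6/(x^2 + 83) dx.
6*sqrt(83)*pi/83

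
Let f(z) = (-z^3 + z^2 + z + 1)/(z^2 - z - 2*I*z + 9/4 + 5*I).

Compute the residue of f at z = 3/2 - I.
11/80 + 23*I/20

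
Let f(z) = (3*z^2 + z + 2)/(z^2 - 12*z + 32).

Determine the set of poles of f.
The singularities of f are the zeros of the denominator. Factoring,
  z^2 - 12*z + 32 = (z - 8)*(z - 4)
so the candidates are z = 8, z = 4.

Check the numerator P(z) = 3*z^2 + z + 2 at each one:
  P(8) = 202 ≠ 0, so z = 8 is a (simple) pole.
  P(4) = 54 ≠ 0, so z = 4 is a (simple) pole.

Poles of f: {4, 8}

Final answer: {4, 8}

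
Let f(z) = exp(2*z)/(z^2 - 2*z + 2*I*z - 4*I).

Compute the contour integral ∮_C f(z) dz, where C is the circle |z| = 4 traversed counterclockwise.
By the residue theorem, ∮_C f(z) dz = 2πi · (sum of the residues of f at the poles inside |z| = 4).

The denominator factors as (z + 2*I)*(z - 2), so the singularities of f are simple poles at z = -2*I, z = 2.
  |-2*I|² = 4 < 16 = 4², so this pole is inside the contour.
  |2|² = 4 < 16 = 4², so this pole is inside the contour.

With P(z) = exp(2*z) and Q(z) = z^2 - 2*z + 2*I*z - 4*I, each pole is simple, so Res(f, z₀) = P(z₀)/Q'(z₀) with Q'(z) = 2*z - 2 + 2*I.
  Res(f, -2*I) = P(-2*I)/Q'(-2*I) = (exp(-4*I))/(-2 - 2*I) = (-1/4 + I/4)*exp(-4*I)
  Res(f, 2) = P(2)/Q'(2) = (exp(4))/(2 + 2*I) = (1/4 - I/4)*exp(4)

Sum of residues inside C: (1/4 - I/4)*exp(4) + (-1/4 + I/4)*exp(-4*I)
∮_C f(z) dz = 2πi · ((1/4 - I/4)*exp(4) + (-1/4 + I/4)*exp(-4*I)) = pi*(-1/2 - I/2)*exp(-4*I) + pi*(1/2 + I/2)*exp(4)

Final answer: pi*(-1/2 - I/2)*exp(-4*I) + pi*(1/2 + I/2)*exp(4)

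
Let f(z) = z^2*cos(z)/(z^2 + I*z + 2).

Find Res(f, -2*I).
Write f(z) = P(z)/Q(z) with P(z) = z^2*cos(z) and Q(z) = z^2 + I*z + 2.
The denominator factors as Q(z) = (z + 2*I)*(z - I), so z = -2*I is a simple zero of Q and P is analytic there; z = -2*I is therefore a simple pole and
  Res(f, z₀) = P(z₀)/Q'(z₀).

Q'(z) = 2*z + I, so Q'(-2*I) = -3*I.
P(-2*I) = -4*cosh(2).

Res(f, -2*I) = (-4*cosh(2))/(-3*I) = -4*I*cosh(2)/3

Final answer: -4*I*cosh(2)/3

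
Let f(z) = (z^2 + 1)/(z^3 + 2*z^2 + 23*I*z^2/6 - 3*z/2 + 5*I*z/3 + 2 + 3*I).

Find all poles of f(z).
The singularities of f are the zeros of the denominator. Factoring,
  z^3 + 2*z^2 + 23*I*z^2/6 - 3*z/2 + 5*I*z/3 + 2 + 3*I = (z - 2*I/3)*(z + 3*I/2)*(z + 2 + 3*I)
so the candidates are z = 2*I/3, z = -3*I/2, z = -2 - 3*I.

Check the numerator P(z) = z^2 + 1 at each one:
  P(2*I/3) = 5/9 ≠ 0, so z = 2*I/3 is a (simple) pole.
  P(-3*I/2) = -5/4 ≠ 0, so z = -3*I/2 is a (simple) pole.
  P(-2 - 3*I) = -4 + 12*I ≠ 0, so z = -2 - 3*I is a (simple) pole.

Poles of f: {-2 - 3*I, -3*I/2, 2*I/3}

Final answer: {-2 - 3*I, -3*I/2, 2*I/3}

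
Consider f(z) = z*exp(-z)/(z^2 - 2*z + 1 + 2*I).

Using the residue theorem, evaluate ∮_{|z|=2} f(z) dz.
By the residue theorem, ∮_C f(z) dz = 2πi · (sum of the residues of f at the poles inside |z| = 2).

The denominator factors as (z - 2 + I)*(z - I), so the singularities of f are simple poles at z = 2 - I, z = I.
  |2 - I|² = 5 > 4 = 2², so this pole is outside the contour.
  |I|² = 1 < 4 = 2², so this pole is inside the contour.

With P(z) = z*exp(-z) and Q(z) = z^2 - 2*z + 1 + 2*I, each pole is simple, so Res(f, z₀) = P(z₀)/Q'(z₀) with Q'(z) = 2*z - 2.
  Res(f, I) = P(I)/Q'(I) = (I*exp(-I))/(-2 + 2*I) = (1/4 - I/4)*exp(-I)

∮_C f(z) dz = 2πi · ((1/4 - I/4)*exp(-I)) = pi*(1/2 + I/2)*exp(-I)

Final answer: pi*(1/2 + I/2)*exp(-I)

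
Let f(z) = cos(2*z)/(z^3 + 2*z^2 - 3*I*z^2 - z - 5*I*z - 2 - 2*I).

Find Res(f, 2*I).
Write f(z) = P(z)/Q(z) with P(z) = cos(2*z) and Q(z) = z^3 + 2*z^2 - 3*I*z^2 - z - 5*I*z - 2 - 2*I.
The denominator factors as Q(z) = (z + 1)*(z + 1 - I)*(z - 2*I), so z = 2*I is a simple zero of Q and P is analytic there; z = 2*I is therefore a simple pole and
  Res(f, z₀) = P(z₀)/Q'(z₀).

Q'(z) = 3*z^2 + 4*z - 6*I*z - 1 - 5*I, so Q'(2*I) = -1 + 3*I.
P(2*I) = cosh(4).

Res(f, 2*I) = (cosh(4))/(-1 + 3*I) = (-1/10 - 3*I/10)*cosh(4)

Final answer: (-1/10 - 3*I/10)*cosh(4)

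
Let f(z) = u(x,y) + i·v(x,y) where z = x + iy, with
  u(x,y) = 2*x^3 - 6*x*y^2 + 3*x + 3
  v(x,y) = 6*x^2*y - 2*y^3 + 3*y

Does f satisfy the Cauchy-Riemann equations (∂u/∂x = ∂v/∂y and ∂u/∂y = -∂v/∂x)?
∂u/∂x = 6*x^2 - 6*y^2 + 3
∂v/∂y = 6*x^2 - 6*y^2 + 3
∂u/∂y = -12*x*y
∂v/∂x = 12*x*y
∂u/∂x = ∂v/∂y and ∂u/∂y = -∂v/∂x hold identically; f is analytic.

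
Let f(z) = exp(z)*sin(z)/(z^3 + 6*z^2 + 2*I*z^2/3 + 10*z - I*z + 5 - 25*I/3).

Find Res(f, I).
Write f(z) = P(z)/Q(z) with P(z) = exp(z)*sin(z) and Q(z) = z^3 + 6*z^2 + 2*I*z^2/3 + 10*z - I*z + 5 - 25*I/3.
The denominator factors as Q(z) = (z - I)*(z + 3 + 2*I/3)*(z + 3 + I), so z = I is a simple zero of Q and P is analytic there; z = I is therefore a simple pole and
  Res(f, z₀) = P(z₀)/Q'(z₀).

Q'(z) = 3*z^2 + 12*z + 4*I*z/3 + 10 - I, so Q'(I) = 17/3 + 11*I.
P(I) = I*exp(I)*sinh(1).

Res(f, I) = (I*exp(I)*sinh(1))/(17/3 + 11*I) = (99/1378 + 51*I/1378)*exp(I)*sinh(1)

Final answer: (99/1378 + 51*I/1378)*exp(I)*sinh(1)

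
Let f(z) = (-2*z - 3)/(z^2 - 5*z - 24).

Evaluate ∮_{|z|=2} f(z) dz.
0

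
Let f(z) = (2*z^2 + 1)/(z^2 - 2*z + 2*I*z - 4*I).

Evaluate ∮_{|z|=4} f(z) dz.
By the residue theorem, ∮_C f(z) dz = 2πi · (sum of the residues of f at the poles inside |z| = 4).

The denominator factors as (z - 2)*(z + 2*I), so the singularities of f are simple poles at z = 2, z = -2*I.
  |2|² = 4 < 16 = 4², so this pole is inside the contour.
  |-2*I|² = 4 < 16 = 4², so this pole is inside the contour.

With P(z) = 2*z^2 + 1 and Q(z) = z^2 - 2*z + 2*I*z - 4*I, each pole is simple, so Res(f, z₀) = P(z₀)/Q'(z₀) with Q'(z) = 2*z - 2 + 2*I.
  Res(f, 2) = P(2)/Q'(2) = (9)/(2 + 2*I) = 9/4 - 9*I/4
  Res(f, -2*I) = P(-2*I)/Q'(-2*I) = (-7)/(-2 - 2*I) = 7/4 - 7*I/4

Sum of residues inside C: 4 - 4*I
∮_C f(z) dz = 2πi · (4 - 4*I) = pi*(8 + 8*I)

Final answer: pi*(8 + 8*I)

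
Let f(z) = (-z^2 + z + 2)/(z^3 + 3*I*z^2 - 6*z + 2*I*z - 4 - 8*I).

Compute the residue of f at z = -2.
Write f(z) = P(z)/Q(z) with P(z) = -z^2 + z + 2 and Q(z) = z^3 + 3*I*z^2 - 6*z + 2*I*z - 4 - 8*I.
The denominator factors as Q(z) = (z + 2*I)*(z - 2 + I)*(z + 2), so z = -2 is a simple zero of Q and P is analytic there; z = -2 is therefore a simple pole and
  Res(f, z₀) = P(z₀)/Q'(z₀).

Q'(z) = 3*z^2 + 6*I*z - 6 + 2*I, so Q'(-2) = 6 - 10*I.
P(-2) = -4.

Res(f, -2) = (-4)/(6 - 10*I) = -3/17 - 5*I/17

Final answer: -3/17 - 5*I/17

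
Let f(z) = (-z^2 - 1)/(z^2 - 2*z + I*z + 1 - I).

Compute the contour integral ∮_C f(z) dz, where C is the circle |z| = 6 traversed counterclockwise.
By the residue theorem, ∮_C f(z) dz = 2πi · (sum of the residues of f at the poles inside |z| = 6).

The denominator factors as (z - 1 + I)*(z - 1), so the singularities of f are simple poles at z = 1 - I, z = 1.
  |1 - I|² = 2 < 36 = 6², so this pole is inside the contour.
  |1|² = 1 < 36 = 6², so this pole is inside the contour.

With P(z) = -z^2 - 1 and Q(z) = z^2 - 2*z + I*z + 1 - I, each pole is simple, so Res(f, z₀) = P(z₀)/Q'(z₀) with Q'(z) = 2*z - 2 + I.
  Res(f, 1 - I) = P(1 - I)/Q'(1 - I) = (-1 + 2*I)/(-I) = -2 - I
  Res(f, 1) = P(1)/Q'(1) = (-2)/(I) = 2*I

Sum of residues inside C: -2 + I
∮_C f(z) dz = 2πi · (-2 + I) = pi*(-2 - 4*I)

Final answer: pi*(-2 - 4*I)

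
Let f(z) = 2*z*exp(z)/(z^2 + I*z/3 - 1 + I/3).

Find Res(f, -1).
Write f(z) = P(z)/Q(z) with P(z) = 2*z*exp(z) and Q(z) = z^2 + I*z/3 - 1 + I/3.
The denominator factors as Q(z) = (z - 1 + I/3)*(z + 1), so z = -1 is a simple zero of Q and P is analytic there; z = -1 is therefore a simple pole and
  Res(f, z₀) = P(z₀)/Q'(z₀).

Q'(z) = 2*z + I/3, so Q'(-1) = -2 + I/3.
P(-1) = -2*exp(-1).

Res(f, -1) = (-2*exp(-1))/(-2 + I/3) = (36/37 + 6*I/37)*exp(-1)

Final answer: (36/37 + 6*I/37)*exp(-1)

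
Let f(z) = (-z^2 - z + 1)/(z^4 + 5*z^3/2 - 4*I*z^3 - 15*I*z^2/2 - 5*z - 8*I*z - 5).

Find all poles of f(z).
The singularities of f are the zeros of the denominator. Factoring,
  z^4 + 5*z^3/2 - 4*I*z^3 - 15*I*z^2/2 - 5*z - 8*I*z - 5 = (z + 1 - 3*I)*(z - I)*(z + 1/2 - I)*(z + 1 + I)
so the candidates are z = -1 + 3*I, z = I, z = -1/2 + I, z = -1 - I.

Check the numerator P(z) = -z^2 - z + 1 at each one:
  P(-1 + 3*I) = 10 + 3*I ≠ 0, so z = -1 + 3*I is a (simple) pole.
  P(I) = 2 - I ≠ 0, so z = I is a (simple) pole.
  P(-1/2 + I) = 9/4 ≠ 0, so z = -1/2 + I is a (simple) pole.
  P(-1 - I) = 2 - I ≠ 0, so z = -1 - I is a (simple) pole.

Poles of f: {-1 - I, -1 + 3*I, -1/2 + I, I}

Final answer: {-1 - I, -1 + 3*I, -1/2 + I, I}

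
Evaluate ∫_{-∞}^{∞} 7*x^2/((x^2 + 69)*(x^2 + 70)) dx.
Let f(z) = 7*z^2/((z^2 + 69)*(z^2 + 70)). The denominator has no real zeros and deg Q - deg P = 2 ≥ 2, so the integral of f over the upper semicircle |z| = R tends to 0 as R → ∞. Closing the contour in the upper half-plane,
  ∫_{-∞}^{∞} f(x) dx = 2πi · Σ Res(f, z_k)  over the poles with Im z_k > 0.

Zeros of the denominator: z^2 + 69 = 0 gives z = ±sqrt(69)*I; z^2 + 70 = 0 gives z = ±sqrt(70)*I.
Upper half-plane: z = sqrt(69)*I, z = sqrt(70)*I (simple).

Each pole is a simple zero of Q(z) = z^4 + 139*z^2 + 4830, so Res(f, z₀) = P(z₀)/Q'(z₀) with P(z) = 7*z^2, Q'(z) = 4*z^3 + 278*z:
  Res(f, sqrt(69)*I) = (-483)/(2*sqrt(69)*I) = 7*sqrt(69)*I/2
  Res(f, sqrt(70)*I) = (-490)/(-2*sqrt(70)*I) = -7*sqrt(70)*I/2

Sum of residues: 7*I*(-sqrt(70) + sqrt(69))/2
∫_{-∞}^{∞} f(x) dx = 2πi · (7*I*(-sqrt(70) + sqrt(69))/2) = 7*pi*(-sqrt(69) + sqrt(70))

Final answer: 7*pi*(-sqrt(69) + sqrt(70))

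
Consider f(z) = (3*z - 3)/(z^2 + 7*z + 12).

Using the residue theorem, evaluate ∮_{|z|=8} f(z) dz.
6*I*pi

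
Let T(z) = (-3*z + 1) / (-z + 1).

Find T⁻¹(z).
(z - 1)/(z - 3)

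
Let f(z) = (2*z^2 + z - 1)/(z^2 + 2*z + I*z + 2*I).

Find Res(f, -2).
Write f(z) = P(z)/Q(z) with P(z) = 2*z^2 + z - 1 and Q(z) = z^2 + 2*z + I*z + 2*I.
The denominator factors as Q(z) = (z + I)*(z + 2), so z = -2 is a simple zero of Q and P is analytic there; z = -2 is therefore a simple pole and
  Res(f, z₀) = P(z₀)/Q'(z₀).

Q'(z) = 2*z + 2 + I, so Q'(-2) = -2 + I.
P(-2) = 5.

Res(f, -2) = (5)/(-2 + I) = -2 - I

Final answer: -2 - I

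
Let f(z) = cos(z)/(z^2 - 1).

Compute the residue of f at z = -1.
-cos(1)/2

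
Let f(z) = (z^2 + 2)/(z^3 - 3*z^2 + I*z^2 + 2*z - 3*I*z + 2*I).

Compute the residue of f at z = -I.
Write f(z) = P(z)/Q(z) with P(z) = z^2 + 2 and Q(z) = z^3 - 3*z^2 + I*z^2 + 2*z - 3*I*z + 2*I.
The denominator factors as Q(z) = (z + I)*(z - 1)*(z - 2), so z = -I is a simple zero of Q and P is analytic there; z = -I is therefore a simple pole and
  Res(f, z₀) = P(z₀)/Q'(z₀).

Q'(z) = 3*z^2 - 6*z + 2*I*z + 2 - 3*I, so Q'(-I) = 1 + 3*I.
P(-I) = 1.

Res(f, -I) = (1)/(1 + 3*I) = 1/10 - 3*I/10

Final answer: 1/10 - 3*I/10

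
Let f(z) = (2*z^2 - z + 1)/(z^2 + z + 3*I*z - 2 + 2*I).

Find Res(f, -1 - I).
Write f(z) = P(z)/Q(z) with P(z) = 2*z^2 - z + 1 and Q(z) = z^2 + z + 3*I*z - 2 + 2*I.
The denominator factors as Q(z) = (z + 2*I)*(z + 1 + I), so z = -1 - I is a simple zero of Q and P is analytic there; z = -1 - I is therefore a simple pole and
  Res(f, z₀) = P(z₀)/Q'(z₀).

Q'(z) = 2*z + 1 + 3*I, so Q'(-1 - I) = -1 + I.
P(-1 - I) = 2 + 5*I.

Res(f, -1 - I) = (2 + 5*I)/(-1 + I) = 3/2 - 7*I/2

Final answer: 3/2 - 7*I/2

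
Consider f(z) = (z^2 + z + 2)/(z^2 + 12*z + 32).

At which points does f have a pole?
The singularities of f are the zeros of the denominator. Factoring,
  z^2 + 12*z + 32 = (z + 8)*(z + 4)
so the candidates are z = -8, z = -4.

Check the numerator P(z) = z^2 + z + 2 at each one:
  P(-8) = 58 ≠ 0, so z = -8 is a (simple) pole.
  P(-4) = 14 ≠ 0, so z = -4 is a (simple) pole.

Poles of f: {-8, -4}

Final answer: {-8, -4}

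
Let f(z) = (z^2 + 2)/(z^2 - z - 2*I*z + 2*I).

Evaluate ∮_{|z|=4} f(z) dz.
pi*(-4 + 2*I)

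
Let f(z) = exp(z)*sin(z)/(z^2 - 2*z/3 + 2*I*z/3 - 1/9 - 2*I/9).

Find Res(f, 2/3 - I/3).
Write f(z) = P(z)/Q(z) with P(z) = exp(z)*sin(z) and Q(z) = z^2 - 2*z/3 + 2*I*z/3 - 1/9 - 2*I/9.
The denominator factors as Q(z) = (z + I/3)*(z - 2/3 + I/3), so z = 2/3 - I/3 is a simple zero of Q and P is analytic there; z = 2/3 - I/3 is therefore a simple pole and
  Res(f, z₀) = P(z₀)/Q'(z₀).

Q'(z) = 2*z - 2/3 + 2*I/3, so Q'(2/3 - I/3) = 2/3.
P(2/3 - I/3) = exp(2/3 - I/3)*sin(2/3 - I/3).

Res(f, 2/3 - I/3) = (exp(2/3 - I/3)*sin(2/3 - I/3))/(2/3) = 3*exp(2/3 - I/3)*sin(2/3 - I/3)/2

Final answer: 3*exp(2/3 - I/3)*sin(2/3 - I/3)/2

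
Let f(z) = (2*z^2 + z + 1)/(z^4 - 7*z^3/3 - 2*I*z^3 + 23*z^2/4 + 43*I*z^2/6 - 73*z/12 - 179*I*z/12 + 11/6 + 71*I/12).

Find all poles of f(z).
The singularities of f are the zeros of the denominator. Factoring,
  z^4 - 7*z^3/3 - 2*I*z^3 + 23*z^2/4 + 43*I*z^2/6 - 73*z/12 - 179*I*z/12 + 11/6 + 71*I/12 = (z - 1/2)*(z - 1 + 2*I)*(z + 2/3 - 3*I)*(z - 3/2 - I)
so the candidates are z = 1/2, z = 1 - 2*I, z = -2/3 + 3*I, z = 3/2 + I.

Check the numerator P(z) = 2*z^2 + z + 1 at each one:
  P(1/2) = 2 ≠ 0, so z = 1/2 is a (simple) pole.
  P(1 - 2*I) = -4 - 10*I ≠ 0, so z = 1 - 2*I is a (simple) pole.
  P(-2/3 + 3*I) = -151/9 - 5*I ≠ 0, so z = -2/3 + 3*I is a (simple) pole.
  P(3/2 + I) = 5 + 7*I ≠ 0, so z = 3/2 + I is a (simple) pole.

Poles of f: {-2/3 + 3*I, 1/2, 1 - 2*I, 3/2 + I}

Final answer: {-2/3 + 3*I, 1/2, 1 - 2*I, 3/2 + I}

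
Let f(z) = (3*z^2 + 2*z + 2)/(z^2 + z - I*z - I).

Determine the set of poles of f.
{-1, I}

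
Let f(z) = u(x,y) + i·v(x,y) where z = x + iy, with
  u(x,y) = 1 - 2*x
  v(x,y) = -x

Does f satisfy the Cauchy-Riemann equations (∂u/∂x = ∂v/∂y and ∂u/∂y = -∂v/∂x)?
∂u/∂x = -2
∂v/∂y = 0
∂u/∂y = 0
∂v/∂x = -1
∂u/∂x ≠ ∂v/∂y and ∂u/∂y ≠ -∂v/∂x; the Cauchy-Riemann equations are not satisfied, so f is not analytic.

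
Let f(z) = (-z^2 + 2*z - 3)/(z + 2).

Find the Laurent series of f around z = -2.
Put w = z - (-2), i.e. z = w - 2. The denominator is w, so it suffices to rewrite the numerator in powers of w.

P(z) = -z^2 + 2*z - 3
P(w - 2) = -11 + 6*w - w^2

Dividing each term by w:
  f = -11/w + 6 - w

Substituting back w = z + 2:
  f(z) = -11/(z + 2) + 6 - (z + 2)

The series is finite because the numerator is a polynomial; the negative powers form the principal part, and the coefficient of 1/(z + 2) gives Res(f, -2) = -11.

Final answer: -11/(z + 2) + 6 - (z + 2)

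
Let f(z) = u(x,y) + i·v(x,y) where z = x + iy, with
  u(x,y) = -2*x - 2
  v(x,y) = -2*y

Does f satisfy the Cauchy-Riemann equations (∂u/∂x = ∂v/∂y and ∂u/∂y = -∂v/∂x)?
∂u/∂x = -2
∂v/∂y = -2
∂u/∂y = 0
∂v/∂x = 0
∂u/∂x = ∂v/∂y and ∂u/∂y = -∂v/∂x hold identically; f is analytic.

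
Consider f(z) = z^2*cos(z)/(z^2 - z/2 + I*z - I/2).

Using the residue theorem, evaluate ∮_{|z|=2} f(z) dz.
By the residue theorem, ∮_C f(z) dz = 2πi · (sum of the residues of f at the poles inside |z| = 2).

The denominator factors as (z + I)*(z - 1/2), so the singularities of f are simple poles at z = -I, z = 1/2.
  |-I|² = 1 < 4 = 2², so this pole is inside the contour.
  |1/2|² = 1/4 < 4 = 2², so this pole is inside the contour.

With P(z) = z^2*cos(z) and Q(z) = z^2 - z/2 + I*z - I/2, each pole is simple, so Res(f, z₀) = P(z₀)/Q'(z₀) with Q'(z) = 2*z - 1/2 + I.
  Res(f, -I) = P(-I)/Q'(-I) = (-cosh(1))/(-1/2 - I) = (2/5 - 4*I/5)*cosh(1)
  Res(f, 1/2) = P(1/2)/Q'(1/2) = (cos(1/2)/4)/(1/2 + I) = (1/10 - I/5)*cos(1/2)

Sum of residues inside C: (2/5 - 4*I/5)*cosh(1) + (1/10 - I/5)*cos(1/2)
∮_C f(z) dz = 2πi · ((2/5 - 4*I/5)*cosh(1) + (1/10 - I/5)*cos(1/2)) = pi*(2/5 + I/5)*cos(1/2) + pi*(8/5 + 4*I/5)*cosh(1)

Final answer: pi*(2/5 + I/5)*cos(1/2) + pi*(8/5 + 4*I/5)*cosh(1)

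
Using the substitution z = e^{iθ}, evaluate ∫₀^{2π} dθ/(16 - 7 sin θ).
Call the integral J. The integrand is 2π-periodic and we integrate over a full period, so shifting θ does not change the value (θ → θ + π/2 turns sin θ into cos θ; θ → θ + π flips the sign of the trig term). Hence
  J = ∫₀^{2π} dθ/(16 + 7 cos θ).
Put z = e^{iθ}: then cos θ = (z + 1/z)/2, dθ = dz/(iz), and z runs once counterclockwise around |z| = 1:
  J = ∮_{|z|=1} 1/(16 + 7*(z + 1/z)/2) · dz/(iz) = (2/i) ∮_{|z|=1} dz/(7*z^2 + 32*z + 7).
The roots of 7*z^2 + 32*z + 7 are z = (-16 ± sqrt(16^2 - 7^2))/7, with sqrt(207) = 3*sqrt(23); their product is 1, so only z₊ = -16/7 + 3*sqrt(23)/7 lies inside the unit circle (z₋ = -16/7 - 3*sqrt(23)/7 lies outside).
z₊ is a simple zero of q(z) = 7*z^2 + 32*z + 7, so Res(1/q, z₊) = 1/q'(z₊) with q'(z) = 14*z + 32; and q'(z₊) = 7*(z₊ - z₋) = 6*sqrt(23).
Therefore J = (2/i) · 2πi · 1/(6*sqrt(23)) = 2*pi/(3*sqrt(23)) = 2*sqrt(23)*pi/69

Final answer: 2*sqrt(23)*pi/69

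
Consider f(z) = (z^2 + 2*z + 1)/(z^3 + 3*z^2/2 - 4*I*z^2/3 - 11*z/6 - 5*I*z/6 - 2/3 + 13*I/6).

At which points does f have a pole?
{-2 + I/3, -1/2 + I, 1}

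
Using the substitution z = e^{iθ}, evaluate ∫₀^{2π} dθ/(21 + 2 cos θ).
Let J = ∫₀^{2π} dθ/(21 + 2 cos θ).
Put z = e^{iθ}: then cos θ = (z + 1/z)/2, dθ = dz/(iz), and z runs once counterclockwise around |z| = 1:
  J = ∮_{|z|=1} 1/(21 + 2*(z + 1/z)/2) · dz/(iz) = (2/i) ∮_{|z|=1} dz/(2*z^2 + 42*z + 2).
The roots of 2*z^2 + 42*z + 2 are z = (-21 ± sqrt(21^2 - 2^2))/2, with sqrt(437) = sqrt(437); their product is 1, so only z₊ = -21/2 + sqrt(437)/2 lies inside the unit circle (z₋ = -21/2 - sqrt(437)/2 lies outside).
z₊ is a simple zero of q(z) = 2*z^2 + 42*z + 2, so Res(1/q, z₊) = 1/q'(z₊) with q'(z) = 4*z + 42; and q'(z₊) = 2*(z₊ - z₋) = 2*sqrt(437).
Therefore J = (2/i) · 2πi · 1/(2*sqrt(437)) = 2*pi/(sqrt(437)) = 2*sqrt(437)*pi/437

Final answer: 2*sqrt(437)*pi/437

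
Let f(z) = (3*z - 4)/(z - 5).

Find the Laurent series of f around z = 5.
11/(z - 5) + 3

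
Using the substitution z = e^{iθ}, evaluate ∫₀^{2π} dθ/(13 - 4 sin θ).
Call the integral J. The integrand is 2π-periodic and we integrate over a full period, so shifting θ does not change the value (θ → θ + π/2 turns sin θ into cos θ; θ → θ + π flips the sign of the trig term). Hence
  J = ∫₀^{2π} dθ/(13 + 4 cos θ).
Put z = e^{iθ}: then cos θ = (z + 1/z)/2, dθ = dz/(iz), and z runs once counterclockwise around |z| = 1:
  J = ∮_{|z|=1} 1/(13 + 4*(z + 1/z)/2) · dz/(iz) = (2/i) ∮_{|z|=1} dz/(4*z^2 + 26*z + 4).
The roots of 4*z^2 + 26*z + 4 are z = (-13 ± sqrt(13^2 - 4^2))/4, with sqrt(153) = 3*sqrt(17); their product is 1, so only z₊ = -13/4 + 3*sqrt(17)/4 lies inside the unit circle (z₋ = -13/4 - 3*sqrt(17)/4 lies outside).
z₊ is a simple zero of q(z) = 4*z^2 + 26*z + 4, so Res(1/q, z₊) = 1/q'(z₊) with q'(z) = 8*z + 26; and q'(z₊) = 4*(z₊ - z₋) = 6*sqrt(17).
Therefore J = (2/i) · 2πi · 1/(6*sqrt(17)) = 2*pi/(3*sqrt(17)) = 2*sqrt(17)*pi/51

Final answer: 2*sqrt(17)*pi/51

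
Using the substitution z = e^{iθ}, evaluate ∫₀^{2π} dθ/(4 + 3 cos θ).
2*sqrt(7)*pi/7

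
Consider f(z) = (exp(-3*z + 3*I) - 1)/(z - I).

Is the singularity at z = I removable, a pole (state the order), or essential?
removable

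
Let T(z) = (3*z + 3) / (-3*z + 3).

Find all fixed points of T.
T(z) = z means 3*z + 3 = z*(-3*z + 3), i.e.
  -3*z^2 - 3 = 0.
Discriminant: (0)^2 - 4*(-3)*(-3) = -36, so the roots are complex conjugates.
  z = (0 ± I*sqrt(36))/(2*(-3))
Fixed points: {-I, I}

Final answer: {-I, I}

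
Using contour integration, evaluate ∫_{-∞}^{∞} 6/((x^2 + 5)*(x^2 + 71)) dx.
Let f(z) = 6/((z^2 + 5)*(z^2 + 71)). The denominator has no real zeros and deg Q - deg P = 4 ≥ 2, so the integral of f over the upper semicircle |z| = R tends to 0 as R → ∞. Closing the contour in the upper half-plane,
  ∫_{-∞}^{∞} f(x) dx = 2πi · Σ Res(f, z_k)  over the poles with Im z_k > 0.

Zeros of the denominator: z^2 + 71 = 0 gives z = ±sqrt(71)*I; z^2 + 5 = 0 gives z = ±sqrt(5)*I.
Upper half-plane: z = sqrt(5)*I, z = sqrt(71)*I (simple).

Each pole is a simple zero of Q(z) = z^4 + 76*z^2 + 355, so Res(f, z₀) = P(z₀)/Q'(z₀) with P(z) = 6, Q'(z) = 4*z^3 + 152*z:
  Res(f, sqrt(5)*I) = (6)/(132*sqrt(5)*I) = -sqrt(5)*I/110
  Res(f, sqrt(71)*I) = (6)/(-132*sqrt(71)*I) = sqrt(71)*I/1562

Sum of residues: I*(-sqrt(5)/110 + sqrt(71)/1562)
∫_{-∞}^{∞} f(x) dx = 2πi · (I*(-sqrt(5)/110 + sqrt(71)/1562)) = pi*(-5*sqrt(71) + 71*sqrt(5))/3905

Final answer: pi*(-5*sqrt(71) + 71*sqrt(5))/3905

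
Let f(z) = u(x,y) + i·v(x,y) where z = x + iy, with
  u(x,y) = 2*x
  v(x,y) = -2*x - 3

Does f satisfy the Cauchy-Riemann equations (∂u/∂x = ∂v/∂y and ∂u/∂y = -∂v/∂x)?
∂u/∂x = 2
∂v/∂y = 0
∂u/∂y = 0
∂v/∂x = -2
∂u/∂x ≠ ∂v/∂y and ∂u/∂y ≠ -∂v/∂x; the Cauchy-Riemann equations are not satisfied, so f is not analytic.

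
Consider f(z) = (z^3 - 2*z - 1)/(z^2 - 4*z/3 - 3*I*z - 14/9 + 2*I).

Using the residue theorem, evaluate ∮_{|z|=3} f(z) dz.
By the residue theorem, ∮_C f(z) dz = 2πi · (sum of the residues of f at the poles inside |z| = 3).

The denominator factors as (z - 2/3 - I)*(z - 2/3 - 2*I), so the singularities of f are simple poles at z = 2/3 + I, z = 2/3 + 2*I.
  |2/3 + I|² = 13/9 < 9 = 3², so this pole is inside the contour.
  |2/3 + 2*I|² = 40/9 < 9 = 3², so this pole is inside the contour.

With P(z) = z^3 - 2*z - 1 and Q(z) = z^2 - 4*z/3 - 3*I*z - 14/9 + 2*I, each pole is simple, so Res(f, z₀) = P(z₀)/Q'(z₀) with Q'(z) = 2*z - 4/3 - 3*I.
  Res(f, 2/3 + I) = P(2/3 + I)/Q'(2/3 + I) = (-109/27 - 5*I/3)/(-I) = 5/3 - 109*I/27
  Res(f, 2/3 + 2*I) = P(2/3 + 2*I)/Q'(2/3 + 2*I) = (-271/27 - 28*I/3)/(I) = -28/3 + 271*I/27

Sum of residues inside C: -23/3 + 6*I
∮_C f(z) dz = 2πi · (-23/3 + 6*I) = pi*(-12 - 46*I/3)

Final answer: pi*(-12 - 46*I/3)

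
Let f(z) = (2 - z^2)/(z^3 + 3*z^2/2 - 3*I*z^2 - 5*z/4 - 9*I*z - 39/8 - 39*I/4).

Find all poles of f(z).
The singularities of f are the zeros of the denominator. Factoring,
  z^3 + 3*z^2/2 - 3*I*z^2 - 5*z/4 - 9*I*z - 39/8 - 39*I/4 = (z + 3/2 + I)*(z + 3/2 - I)*(z - 3/2 - 3*I)
so the candidates are z = -3/2 - I, z = -3/2 + I, z = 3/2 + 3*I.

Check the numerator P(z) = 2 - z^2 at each one:
  P(-3/2 - I) = 3/4 - 3*I ≠ 0, so z = -3/2 - I is a (simple) pole.
  P(-3/2 + I) = 3/4 + 3*I ≠ 0, so z = -3/2 + I is a (simple) pole.
  P(3/2 + 3*I) = 35/4 - 9*I ≠ 0, so z = 3/2 + 3*I is a (simple) pole.

Poles of f: {-3/2 - I, -3/2 + I, 3/2 + 3*I}

Final answer: {-3/2 - I, -3/2 + I, 3/2 + 3*I}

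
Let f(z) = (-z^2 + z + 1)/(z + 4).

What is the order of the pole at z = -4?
1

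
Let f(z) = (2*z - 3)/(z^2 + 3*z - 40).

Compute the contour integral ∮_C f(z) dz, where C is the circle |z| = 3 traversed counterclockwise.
0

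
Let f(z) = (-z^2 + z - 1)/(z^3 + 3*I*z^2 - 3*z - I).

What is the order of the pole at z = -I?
Factor the denominator:
  z^3 + 3*I*z^2 - 3*z - I = (z + I)^3

The numerator P(z) = -z^2 + z - 1 has P(-I) = -I ≠ 0, so no factor of (z + I) cancels.
Near z = -I we can therefore write f(z) = g(z)/(z + I)^3 with g analytic at -I and g(-I) ≠ 0 (g is just the numerator).

Hence z = -I is a pole of order 3.

Final answer: 3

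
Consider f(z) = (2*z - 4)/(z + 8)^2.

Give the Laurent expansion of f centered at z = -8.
Put w = z - (-8), i.e. z = w - 8. The denominator is w^2, so it suffices to rewrite the numerator in powers of w.

P(z) = 2*z - 4
P(w - 8) = -20 + 2*w

Dividing each term by w^2:
  f = -20/w^2 + 2/w

Substituting back w = z + 8:
  f(z) = -20/(z + 8)^2 + 2/(z + 8)

The series is finite because the numerator is a polynomial; the negative powers form the principal part, and the coefficient of 1/(z + 8) gives Res(f, -8) = 2.

Final answer: -20/(z + 8)^2 + 2/(z + 8)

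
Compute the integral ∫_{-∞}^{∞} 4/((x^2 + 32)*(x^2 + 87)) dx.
pi*(-8*sqrt(87) + 87*sqrt(2))/9570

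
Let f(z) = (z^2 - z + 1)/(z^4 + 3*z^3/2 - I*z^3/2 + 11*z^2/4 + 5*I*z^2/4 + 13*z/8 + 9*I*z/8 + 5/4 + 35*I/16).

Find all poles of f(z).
The singularities of f are the zeros of the denominator. Factoring,
  z^4 + 3*z^3/2 - I*z^3/2 + 11*z^2/4 + 5*I*z^2/4 + 13*z/8 + 9*I*z/8 + 5/4 + 35*I/16 = (z - 1/2 + I)*(z + 1 - 3*I/2)*(z + 1/2 - I)*(z + 1/2 + I)
so the candidates are z = 1/2 - I, z = -1 + 3*I/2, z = -1/2 + I, z = -1/2 - I.

Check the numerator P(z) = z^2 - z + 1 at each one:
  P(1/2 - I) = -1/4 ≠ 0, so z = 1/2 - I is a (simple) pole.
  P(-1 + 3*I/2) = 3/4 - 9*I/2 ≠ 0, so z = -1 + 3*I/2 is a (simple) pole.
  P(-1/2 + I) = 3/4 - 2*I ≠ 0, so z = -1/2 + I is a (simple) pole.
  P(-1/2 - I) = 3/4 + 2*I ≠ 0, so z = -1/2 - I is a (simple) pole.

Poles of f: {-1 + 3*I/2, -1/2 - I, -1/2 + I, 1/2 - I}

Final answer: {-1 + 3*I/2, -1/2 - I, -1/2 + I, 1/2 - I}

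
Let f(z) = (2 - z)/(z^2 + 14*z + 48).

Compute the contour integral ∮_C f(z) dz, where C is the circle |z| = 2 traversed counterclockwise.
By the residue theorem, ∮_C f(z) dz = 2πi · (sum of the residues of f at the poles inside |z| = 2).

The denominator factors as (z + 6)*(z + 8), so the singularities of f are simple poles at z = -6, z = -8.
  |-6|² = 36 > 4 = 2², so this pole is outside the contour.
  |-8|² = 64 > 4 = 2², so this pole is outside the contour.

No pole lies inside the contour, so f is analytic on and inside C and the integral is 0 (Cauchy's theorem).

Final answer: 0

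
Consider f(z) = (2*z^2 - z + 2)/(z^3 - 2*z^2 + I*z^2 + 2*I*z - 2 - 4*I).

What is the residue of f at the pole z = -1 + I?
7/13 + 5*I/26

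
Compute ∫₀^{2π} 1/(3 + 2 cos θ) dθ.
Let J = ∫₀^{2π} dθ/(3 + 2 cos θ).
Put z = e^{iθ}: then cos θ = (z + 1/z)/2, dθ = dz/(iz), and z runs once counterclockwise around |z| = 1:
  J = ∮_{|z|=1} 1/(3 + 2*(z + 1/z)/2) · dz/(iz) = (2/i) ∮_{|z|=1} dz/(2*z^2 + 6*z + 2).
The roots of 2*z^2 + 6*z + 2 are z = (-3 ± sqrt(3^2 - 2^2))/2, with sqrt(5) = sqrt(5); their product is 1, so only z₊ = -3/2 + sqrt(5)/2 lies inside the unit circle (z₋ = -3/2 - sqrt(5)/2 lies outside).
z₊ is a simple zero of q(z) = 2*z^2 + 6*z + 2, so Res(1/q, z₊) = 1/q'(z₊) with q'(z) = 4*z + 6; and q'(z₊) = 2*(z₊ - z₋) = 2*sqrt(5).
Therefore J = (2/i) · 2πi · 1/(2*sqrt(5)) = 2*pi/(sqrt(5)) = 2*sqrt(5)*pi/5

Final answer: 2*sqrt(5)*pi/5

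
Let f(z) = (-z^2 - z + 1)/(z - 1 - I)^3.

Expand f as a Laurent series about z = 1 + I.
-3*I/(z - 1 - I)^3 + (-3 - 2*I)/(z - 1 - I)^2 - 1/(z - 1 - I)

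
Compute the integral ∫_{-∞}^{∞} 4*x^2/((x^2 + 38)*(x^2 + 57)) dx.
Let f(z) = 4*z^2/((z^2 + 38)*(z^2 + 57)). The denominator has no real zeros and deg Q - deg P = 2 ≥ 2, so the integral of f over the upper semicircle |z| = R tends to 0 as R → ∞. Closing the contour in the upper half-plane,
  ∫_{-∞}^{∞} f(x) dx = 2πi · Σ Res(f, z_k)  over the poles with Im z_k > 0.

Zeros of the denominator: z^2 + 38 = 0 gives z = ±sqrt(38)*I; z^2 + 57 = 0 gives z = ±sqrt(57)*I.
Upper half-plane: z = sqrt(38)*I, z = sqrt(57)*I (simple).

Each pole is a simple zero of Q(z) = z^4 + 95*z^2 + 2166, so Res(f, z₀) = P(z₀)/Q'(z₀) with P(z) = 4*z^2, Q'(z) = 4*z^3 + 190*z:
  Res(f, sqrt(38)*I) = (-152)/(38*sqrt(38)*I) = 2*sqrt(38)*I/19
  Res(f, sqrt(57)*I) = (-228)/(-38*sqrt(57)*I) = -2*sqrt(57)*I/19

Sum of residues: 2*I*(-sqrt(57) + sqrt(38))/19
∫_{-∞}^{∞} f(x) dx = 2πi · (2*I*(-sqrt(57) + sqrt(38))/19) = 4*pi*(-sqrt(38) + sqrt(57))/19

Final answer: 4*pi*(-sqrt(38) + sqrt(57))/19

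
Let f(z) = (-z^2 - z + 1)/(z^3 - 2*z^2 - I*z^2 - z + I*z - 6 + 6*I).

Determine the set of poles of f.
The singularities of f are the zeros of the denominator. Factoring,
  z^3 - 2*z^2 - I*z^2 - z + I*z - 6 + 6*I = (z - 2*I)*(z + 1 + I)*(z - 3)
so the candidates are z = 2*I, z = -1 - I, z = 3.

Check the numerator P(z) = -z^2 - z + 1 at each one:
  P(2*I) = 5 - 2*I ≠ 0, so z = 2*I is a (simple) pole.
  P(-1 - I) = 2 - I ≠ 0, so z = -1 - I is a (simple) pole.
  P(3) = -11 ≠ 0, so z = 3 is a (simple) pole.

Poles of f: {-1 - I, 2*I, 3}

Final answer: {-1 - I, 2*I, 3}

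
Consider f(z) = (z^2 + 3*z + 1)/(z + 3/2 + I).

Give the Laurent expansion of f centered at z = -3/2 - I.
-9/(4*(z + 3/2 + I)) - 2*I + (z + 3/2 + I)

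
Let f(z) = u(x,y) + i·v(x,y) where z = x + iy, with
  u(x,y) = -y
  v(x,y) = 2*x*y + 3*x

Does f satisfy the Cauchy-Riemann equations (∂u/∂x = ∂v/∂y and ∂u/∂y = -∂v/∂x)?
∂u/∂x = 0
∂v/∂y = 2*x
∂u/∂y = -1
∂v/∂x = 2*y + 3
∂u/∂x ≠ ∂v/∂y and ∂u/∂y ≠ -∂v/∂x; the Cauchy-Riemann equations are not satisfied, so f is not analytic.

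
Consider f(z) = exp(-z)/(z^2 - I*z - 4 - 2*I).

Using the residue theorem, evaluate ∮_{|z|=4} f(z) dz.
By the residue theorem, ∮_C f(z) dz = 2πi · (sum of the residues of f at the poles inside |z| = 4).

The denominator factors as (z - 2 - I)*(z + 2), so the singularities of f are simple poles at z = 2 + I, z = -2.
  |2 + I|² = 5 < 16 = 4², so this pole is inside the contour.
  |-2|² = 4 < 16 = 4², so this pole is inside the contour.

With P(z) = exp(-z) and Q(z) = z^2 - I*z - 4 - 2*I, each pole is simple, so Res(f, z₀) = P(z₀)/Q'(z₀) with Q'(z) = 2*z - I.
  Res(f, 2 + I) = P(2 + I)/Q'(2 + I) = (exp(-2 - I))/(4 + I) = (4/17 - I/17)*exp(-2 - I)
  Res(f, -2) = P(-2)/Q'(-2) = (exp(2))/(-4 - I) = (-4/17 + I/17)*exp(2)

Sum of residues inside C: (4/17 - I/17)*exp(-2 - I) + (-4/17 + I/17)*exp(2)
∮_C f(z) dz = 2πi · ((4/17 - I/17)*exp(-2 - I) + (-4/17 + I/17)*exp(2)) = pi*(-2/17 - 8*I/17)*exp(2) + pi*(2/17 + 8*I/17)*exp(-2 - I)

Final answer: pi*(-2/17 - 8*I/17)*exp(2) + pi*(2/17 + 8*I/17)*exp(-2 - I)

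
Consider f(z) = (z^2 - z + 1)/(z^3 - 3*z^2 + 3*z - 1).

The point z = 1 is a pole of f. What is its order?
Factor the denominator:
  z^3 - 3*z^2 + 3*z - 1 = (z - 1)^3

The numerator P(z) = z^2 - z + 1 has P(1) = 1 ≠ 0, so no factor of (z - 1) cancels.
Near z = 1 we can therefore write f(z) = g(z)/(z - 1)^3 with g analytic at 1 and g(1) ≠ 0 (g is just the numerator).

Hence z = 1 is a pole of order 3.

Final answer: 3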